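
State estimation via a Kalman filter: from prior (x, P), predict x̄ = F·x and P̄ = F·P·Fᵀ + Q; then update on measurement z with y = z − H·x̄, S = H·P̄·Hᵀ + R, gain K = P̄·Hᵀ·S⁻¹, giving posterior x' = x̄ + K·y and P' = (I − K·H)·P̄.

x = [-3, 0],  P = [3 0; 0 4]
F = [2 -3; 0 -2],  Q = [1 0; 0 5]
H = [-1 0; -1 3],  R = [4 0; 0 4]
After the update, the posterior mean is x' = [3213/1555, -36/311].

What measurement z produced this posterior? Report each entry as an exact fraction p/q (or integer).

x̄ = F·x = [-6, 0]
P̄ = F·P·Fᵀ + Q = [49 24; 24 21]
S = H·P̄·Hᵀ + R = [53 -23; -23 98]
K = P̄·Hᵀ·S⁻¹ = [-4273/4665 92/4665; -97/311 101/311]
x' − x̄ = [12543/1555, -36/311] = K·y
y = (KᵀK)⁻¹·Kᵀ·(x' − x̄) = [-9, -9]
z = y + H·x̄ = [-9, -9] + [6, 6] = [-3, -3]

z = [-3, -3]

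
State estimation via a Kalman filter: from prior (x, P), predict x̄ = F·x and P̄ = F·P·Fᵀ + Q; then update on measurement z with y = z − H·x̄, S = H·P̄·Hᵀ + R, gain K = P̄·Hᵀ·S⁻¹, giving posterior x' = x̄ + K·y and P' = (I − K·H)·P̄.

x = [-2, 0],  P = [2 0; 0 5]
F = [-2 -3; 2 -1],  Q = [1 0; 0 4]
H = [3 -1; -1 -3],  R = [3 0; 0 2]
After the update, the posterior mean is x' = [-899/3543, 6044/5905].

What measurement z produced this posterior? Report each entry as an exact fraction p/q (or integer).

x̄ = F·x = [4, -4]
P̄ = F·P·Fᵀ + Q = [54 7; 7 17]
S = H·P̄·Hᵀ + R = [464 -167; -167 251]
K = P̄·Hᵀ·S⁻¹ = [5276/17715 -1783/17715; -2894/29525 -8748/29525]
x' − x̄ = [-15071/3543, 29664/5905] = K·y
y = (KᵀK)⁻¹·Kᵀ·(x' − x̄) = [-18, -11]
z = y + H·x̄ = [-18, -11] + [16, 8] = [-2, -3]

z = [-2, -3]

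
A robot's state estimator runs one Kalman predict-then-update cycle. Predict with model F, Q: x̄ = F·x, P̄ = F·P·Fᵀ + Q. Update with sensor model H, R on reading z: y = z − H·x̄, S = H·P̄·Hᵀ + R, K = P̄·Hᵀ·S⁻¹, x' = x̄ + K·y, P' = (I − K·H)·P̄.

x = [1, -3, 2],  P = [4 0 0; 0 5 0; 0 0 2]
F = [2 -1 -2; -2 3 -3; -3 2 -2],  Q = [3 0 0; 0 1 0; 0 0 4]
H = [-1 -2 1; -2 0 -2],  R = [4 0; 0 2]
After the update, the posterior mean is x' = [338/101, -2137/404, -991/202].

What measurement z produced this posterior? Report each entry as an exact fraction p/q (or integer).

x̄ = F·x = [1, -17, -13]
P̄ = F·P·Fᵀ + Q = [32 -19 -26; -19 80 66; -26 66 68]
S = H·P̄·Hᵀ + R = [136 116; 116 194]
K = P̄·Hᵀ·S⁻¹ = [-311/1616 43/808; -1823/6464 -1021/3232; 593/3232 -877/1616]
x' − x̄ = [237/101, 4731/404, 1635/202] = K·y
y = (KᵀK)⁻¹·Kᵀ·(x' − x̄) = [-18, -21]
z = y + H·x̄ = [-18, -21] + [20, 24] = [2, 3]

z = [2, 3]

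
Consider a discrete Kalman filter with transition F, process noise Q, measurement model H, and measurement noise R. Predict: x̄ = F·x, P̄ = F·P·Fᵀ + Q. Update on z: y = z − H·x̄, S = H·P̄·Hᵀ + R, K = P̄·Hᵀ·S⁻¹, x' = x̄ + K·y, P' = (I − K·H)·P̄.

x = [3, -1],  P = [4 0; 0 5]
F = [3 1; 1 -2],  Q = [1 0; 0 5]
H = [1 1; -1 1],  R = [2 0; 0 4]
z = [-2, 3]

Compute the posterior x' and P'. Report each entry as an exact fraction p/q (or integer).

x̄ = F·x = [8, 5]
P̄ = F·P·Fᵀ + Q = [42 2; 2 29]
y = z − H·x̄ = [-15, 6]
S = H·P̄·Hᵀ + R = [77 -13; -13 71]
K = P̄·Hᵀ·S⁻¹ = [434/883 -418/883; 1276/2649 1241/2649]
x' = x̄ + K·y = [-1954/883, 517/883]
P' = (I − K·H)·P̄ = [1270/883 -402/883; -402/883 3758/2649]

x' = [-1954/883, 517/883]
P' = [1270/883 -402/883; -402/883 3758/2649]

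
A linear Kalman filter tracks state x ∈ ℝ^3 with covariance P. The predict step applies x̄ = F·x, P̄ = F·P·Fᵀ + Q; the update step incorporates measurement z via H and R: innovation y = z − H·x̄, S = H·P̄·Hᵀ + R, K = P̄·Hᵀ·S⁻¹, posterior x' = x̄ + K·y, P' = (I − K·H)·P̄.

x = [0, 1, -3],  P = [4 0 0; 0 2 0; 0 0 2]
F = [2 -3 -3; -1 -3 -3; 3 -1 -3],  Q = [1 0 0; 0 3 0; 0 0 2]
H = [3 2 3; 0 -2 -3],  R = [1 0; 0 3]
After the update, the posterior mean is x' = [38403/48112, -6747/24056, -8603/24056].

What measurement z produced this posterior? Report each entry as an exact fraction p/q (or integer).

z = [1, 3]

x̄ = F·x = [6, 6, 8]
P̄ = F·P·Fᵀ + Q = [53 28 48; 28 43 12; 48 12 58]
S = H·P̄·Hᵀ + R = [2516 -1438; -1438 841]
K = P̄·Hᵀ·S⁻¹ = [14319/48112 6521/24056; -1095/24056 -2681/12028; 1449/24056 -1593/12028]
x' − x̄ = [-250269/48112, -151083/24056, -201051/24056] = K·y
y = (KᵀK)⁻¹·Kᵀ·(x' − x̄) = [-53, 39]
z = y + H·x̄ = [-53, 39] + [54, -36] = [1, 3]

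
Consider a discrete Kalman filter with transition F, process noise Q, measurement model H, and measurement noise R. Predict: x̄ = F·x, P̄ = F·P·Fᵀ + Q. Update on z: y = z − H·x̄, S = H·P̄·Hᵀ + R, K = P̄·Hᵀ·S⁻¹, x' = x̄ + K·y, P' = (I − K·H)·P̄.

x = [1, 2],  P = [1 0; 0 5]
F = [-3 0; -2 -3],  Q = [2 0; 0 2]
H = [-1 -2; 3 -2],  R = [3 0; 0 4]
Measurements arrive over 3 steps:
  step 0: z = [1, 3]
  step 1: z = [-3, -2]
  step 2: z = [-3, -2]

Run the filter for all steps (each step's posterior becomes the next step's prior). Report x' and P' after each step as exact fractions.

step 0: x' = [13221/35261, -29704/35261], P' = [14832/35261 5322/35261; 5322/35261 16887/35261]
step 1: x' = [7096108/53842019, 75655456/53842019], P' = [21785440/53842019 8164690/53842019; 8164690/53842019 24838567/53842019]
step 2: x' = [23292580074/78653680481, 85049234028/78653680481], P' = [31763056616/78653680481 11918218610/78653680481; 11918218610/78653680481 36246548567/78653680481]

step 0: x̄ = F·x = [-3, -8]
step 0: P̄ = F·P·Fᵀ + Q = [11 6; 6 51]
step 0: y = z − H·x̄ = [-18, -4]
step 0: S = H·P̄·Hᵀ + R = [242 147; 147 235]
step 0: K = P̄·Hᵀ·S⁻¹ = [-8492/35261 8463/35261; -13032/35261 -4452/35261]
step 0: x' = x̄ + K·y = [13221/35261, -29704/35261]
step 0: P' = (I − K·H)·P̄ = [14832/35261 5322/35261; 5322/35261 16887/35261]
step 1: x̄ = F·x = [-39663/35261, 62670/35261]
step 1: P̄ = F·P·Fᵀ + Q = [204010/35261 136890/35261; 136890/35261 345697/35261]
step 1: y = z − H·x̄ = [-20106/35261, 173807/35261]
step 1: S = H·P̄·Hᵀ + R = [2240141/35261 223198/35261; 223198/35261 1717242/35261]
step 1: K = P̄·Hᵀ·S⁻¹ = [-12704940/53842019 12256735/53842019; -19280608/53842019 -6295766/53842019]
step 1: x' = x̄ + K·y = [7096108/53842019, 75655456/53842019]
step 1: P' = (I − K·H)·P̄ = [21785440/53842019 8164690/53842019; 8164690/53842019 24838567/53842019]
step 2: x̄ = F·x = [-21288324/53842019, -241158584/53842019]
step 2: P̄ = F·P·Fᵀ + Q = [303752998/53842019 204194850/53842019; 204194850/53842019 516349181/53842019]
step 2: y = z − H·x̄ = [-665131549/53842019, -526136234/53842019]
step 2: S = H·P̄·Hᵀ + R = [3347455179/53842019 337358330/53842019; 337358330/53842019 2564203582/53842019]
step 2: K = P̄·Hᵀ·S⁻¹ = [-18533164612/78653680481 17863183157/78653680481; -28137105248/78653680481 -9184610326/78653680481]
step 2: x' = x̄ + K·y = [23292580074/78653680481, 85049234028/78653680481]
step 2: P' = (I − K·H)·P̄ = [31763056616/78653680481 11918218610/78653680481; 11918218610/78653680481 36246548567/78653680481]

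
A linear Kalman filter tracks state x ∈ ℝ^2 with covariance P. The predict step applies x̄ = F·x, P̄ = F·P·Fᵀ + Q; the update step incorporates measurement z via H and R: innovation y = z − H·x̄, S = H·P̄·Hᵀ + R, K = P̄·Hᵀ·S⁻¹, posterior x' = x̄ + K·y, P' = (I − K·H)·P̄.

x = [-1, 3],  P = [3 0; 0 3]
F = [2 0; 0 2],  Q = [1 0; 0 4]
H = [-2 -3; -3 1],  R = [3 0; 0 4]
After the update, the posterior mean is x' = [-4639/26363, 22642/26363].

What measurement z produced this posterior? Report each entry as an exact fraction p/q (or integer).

x̄ = F·x = [-2, 6]
P̄ = F·P·Fᵀ + Q = [13 0; 0 16]
S = H·P̄·Hᵀ + R = [199 30; 30 137]
K = P̄·Hᵀ·S⁻¹ = [-2392/26363 -6981/26363; -7056/26363 4624/26363]
x' − x̄ = [48087/26363, -135536/26363] = K·y
y = (KᵀK)⁻¹·Kᵀ·(x' − x̄) = [12, -11]
z = y + H·x̄ = [12, -11] + [-14, 12] = [-2, 1]

z = [-2, 1]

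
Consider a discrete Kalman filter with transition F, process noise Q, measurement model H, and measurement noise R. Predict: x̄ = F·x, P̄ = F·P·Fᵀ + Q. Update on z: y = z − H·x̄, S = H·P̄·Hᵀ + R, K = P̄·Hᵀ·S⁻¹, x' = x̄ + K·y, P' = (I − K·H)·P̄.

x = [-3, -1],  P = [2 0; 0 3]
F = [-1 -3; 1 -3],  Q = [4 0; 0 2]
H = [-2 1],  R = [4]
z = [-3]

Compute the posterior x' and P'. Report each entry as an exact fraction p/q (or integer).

x̄ = F·x = [6, 0]
P̄ = F·P·Fᵀ + Q = [33 25; 25 31]
y = z − H·x̄ = [9]
S = H·P̄·Hᵀ + R = [67]
K = P̄·Hᵀ·S⁻¹ = [-41/67; -19/67]
x' = x̄ + K·y = [33/67, -171/67]
P' = (I − K·H)·P̄ = [530/67 896/67; 896/67 1716/67]

x' = [33/67, -171/67]
P' = [530/67 896/67; 896/67 1716/67]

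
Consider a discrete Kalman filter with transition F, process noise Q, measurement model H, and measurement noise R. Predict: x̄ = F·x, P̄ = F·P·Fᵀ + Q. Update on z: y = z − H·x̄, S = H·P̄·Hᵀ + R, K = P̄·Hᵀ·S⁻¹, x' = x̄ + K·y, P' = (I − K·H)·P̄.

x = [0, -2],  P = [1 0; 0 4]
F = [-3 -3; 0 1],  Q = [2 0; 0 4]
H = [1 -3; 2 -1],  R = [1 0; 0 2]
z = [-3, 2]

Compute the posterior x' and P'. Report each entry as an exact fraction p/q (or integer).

x̄ = F·x = [6, -2]
P̄ = F·P·Fᵀ + Q = [47 -12; -12 8]
y = z − H·x̄ = [-15, -12]
S = H·P̄·Hᵀ + R = [192 202; 202 246]
K = P̄·Hᵀ·S⁻¹ = [-497/3214 1793/3214; -598/1607 282/1607]
x' = x̄ + K·y = [5223/3214, 2372/1607]
P' = (I − K·H)·P̄ = [2251/3214 458/1607; 458/1607 352/1607]

x' = [5223/3214, 2372/1607]
P' = [2251/3214 458/1607; 458/1607 352/1607]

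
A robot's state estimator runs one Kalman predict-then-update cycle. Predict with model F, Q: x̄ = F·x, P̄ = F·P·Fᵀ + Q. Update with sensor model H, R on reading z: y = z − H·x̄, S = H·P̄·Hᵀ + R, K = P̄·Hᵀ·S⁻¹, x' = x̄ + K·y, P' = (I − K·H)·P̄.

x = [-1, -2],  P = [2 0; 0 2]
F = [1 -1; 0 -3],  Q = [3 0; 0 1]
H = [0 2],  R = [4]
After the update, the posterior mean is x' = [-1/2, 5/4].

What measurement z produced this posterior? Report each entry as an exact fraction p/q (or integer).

z = [2]

x̄ = F·x = [1, 6]
P̄ = F·P·Fᵀ + Q = [7 6; 6 19]
S = H·P̄·Hᵀ + R = [80]
K = P̄·Hᵀ·S⁻¹ = [3/20; 19/40]
x' − x̄ = [-3/2, -19/4] = K·y
y = (KᵀK)⁻¹·Kᵀ·(x' − x̄) = [-10]
z = y + H·x̄ = [-10] + [12] = [2]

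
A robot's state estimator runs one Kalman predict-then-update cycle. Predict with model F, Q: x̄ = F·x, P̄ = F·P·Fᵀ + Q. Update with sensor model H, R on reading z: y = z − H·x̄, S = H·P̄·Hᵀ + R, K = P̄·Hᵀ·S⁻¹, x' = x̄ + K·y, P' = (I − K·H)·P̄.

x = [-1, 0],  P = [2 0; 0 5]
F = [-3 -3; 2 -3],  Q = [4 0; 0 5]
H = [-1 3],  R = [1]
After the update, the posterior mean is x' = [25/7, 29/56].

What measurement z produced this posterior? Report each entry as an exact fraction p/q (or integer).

x̄ = F·x = [3, -2]
P̄ = F·P·Fᵀ + Q = [67 33; 33 58]
S = H·P̄·Hᵀ + R = [392]
K = P̄·Hᵀ·S⁻¹ = [4/49; 141/392]
x' − x̄ = [4/7, 141/56] = K·y
y = (KᵀK)⁻¹·Kᵀ·(x' − x̄) = [7]
z = y + H·x̄ = [7] + [-9] = [-2]

z = [-2]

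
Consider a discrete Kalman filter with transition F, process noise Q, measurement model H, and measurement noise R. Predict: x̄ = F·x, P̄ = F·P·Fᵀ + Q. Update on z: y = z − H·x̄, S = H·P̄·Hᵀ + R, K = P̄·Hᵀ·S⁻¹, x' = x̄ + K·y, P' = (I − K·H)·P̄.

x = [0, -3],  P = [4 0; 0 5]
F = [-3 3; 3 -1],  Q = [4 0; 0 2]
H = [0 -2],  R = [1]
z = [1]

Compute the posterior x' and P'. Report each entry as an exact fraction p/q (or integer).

x̄ = F·x = [-9, 3]
P̄ = F·P·Fᵀ + Q = [85 -51; -51 43]
y = z − H·x̄ = [7]
S = H·P̄·Hᵀ + R = [173]
K = P̄·Hᵀ·S⁻¹ = [102/173; -86/173]
x' = x̄ + K·y = [-843/173, -83/173]
P' = (I − K·H)·P̄ = [4301/173 -51/173; -51/173 43/173]

x' = [-843/173, -83/173]
P' = [4301/173 -51/173; -51/173 43/173]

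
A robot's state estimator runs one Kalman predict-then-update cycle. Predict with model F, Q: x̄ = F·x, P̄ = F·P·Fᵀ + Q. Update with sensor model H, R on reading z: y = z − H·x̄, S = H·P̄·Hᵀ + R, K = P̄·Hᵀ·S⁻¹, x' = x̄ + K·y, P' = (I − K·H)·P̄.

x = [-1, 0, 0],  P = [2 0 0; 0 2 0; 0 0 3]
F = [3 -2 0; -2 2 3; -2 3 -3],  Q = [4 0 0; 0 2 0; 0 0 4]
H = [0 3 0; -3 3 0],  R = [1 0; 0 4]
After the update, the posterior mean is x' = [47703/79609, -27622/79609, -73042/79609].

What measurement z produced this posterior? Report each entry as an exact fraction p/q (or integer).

x̄ = F·x = [-3, 2, 2]
P̄ = F·P·Fᵀ + Q = [30 -20 -24; -20 45 -7; -24 -7 57]
S = H·P̄·Hᵀ + R = [406 585; 585 1039]
K = P̄·Hᵀ·S⁻¹ = [25410/79609 -25800/79609; 26190/79609 195/79609; -51654/79609 32991/79609]
x' − x̄ = [286530/79609, -186840/79609, -232260/79609] = K·y
y = (KᵀK)⁻¹·Kᵀ·(x' − x̄) = [-7, -18]
z = y + H·x̄ = [-7, -18] + [6, 15] = [-1, -3]

z = [-1, -3]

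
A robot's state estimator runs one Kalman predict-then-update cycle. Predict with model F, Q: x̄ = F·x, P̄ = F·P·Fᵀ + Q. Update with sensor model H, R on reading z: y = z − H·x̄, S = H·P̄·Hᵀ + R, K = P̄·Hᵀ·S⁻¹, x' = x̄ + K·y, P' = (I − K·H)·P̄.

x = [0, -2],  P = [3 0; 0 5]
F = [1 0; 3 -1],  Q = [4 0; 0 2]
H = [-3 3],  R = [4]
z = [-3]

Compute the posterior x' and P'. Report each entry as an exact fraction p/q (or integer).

x' = [-54/211, -253/211]
P' = [1441/211 1449/211; 1449/211 1549/211]

x̄ = F·x = [0, 2]
P̄ = F·P·Fᵀ + Q = [7 9; 9 34]
y = z − H·x̄ = [-9]
S = H·P̄·Hᵀ + R = [211]
K = P̄·Hᵀ·S⁻¹ = [6/211; 75/211]
x' = x̄ + K·y = [-54/211, -253/211]
P' = (I − K·H)·P̄ = [1441/211 1449/211; 1449/211 1549/211]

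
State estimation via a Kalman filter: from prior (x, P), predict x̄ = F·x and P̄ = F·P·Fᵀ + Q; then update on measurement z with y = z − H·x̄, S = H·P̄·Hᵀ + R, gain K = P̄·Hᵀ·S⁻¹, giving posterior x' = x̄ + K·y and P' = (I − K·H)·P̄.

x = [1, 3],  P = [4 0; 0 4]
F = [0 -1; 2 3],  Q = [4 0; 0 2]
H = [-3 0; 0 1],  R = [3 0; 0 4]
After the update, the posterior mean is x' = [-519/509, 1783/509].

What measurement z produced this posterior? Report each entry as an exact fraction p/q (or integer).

z = [3, 3]

x̄ = F·x = [-3, 11]
P̄ = F·P·Fᵀ + Q = [8 -12; -12 54]
S = H·P̄·Hᵀ + R = [75 36; 36 58]
K = P̄·Hᵀ·S⁻¹ = [-160/509 -6/509; 24/509 459/509]
x' − x̄ = [1008/509, -3816/509] = K·y
y = (KᵀK)⁻¹·Kᵀ·(x' − x̄) = [-6, -8]
z = y + H·x̄ = [-6, -8] + [9, 11] = [3, 3]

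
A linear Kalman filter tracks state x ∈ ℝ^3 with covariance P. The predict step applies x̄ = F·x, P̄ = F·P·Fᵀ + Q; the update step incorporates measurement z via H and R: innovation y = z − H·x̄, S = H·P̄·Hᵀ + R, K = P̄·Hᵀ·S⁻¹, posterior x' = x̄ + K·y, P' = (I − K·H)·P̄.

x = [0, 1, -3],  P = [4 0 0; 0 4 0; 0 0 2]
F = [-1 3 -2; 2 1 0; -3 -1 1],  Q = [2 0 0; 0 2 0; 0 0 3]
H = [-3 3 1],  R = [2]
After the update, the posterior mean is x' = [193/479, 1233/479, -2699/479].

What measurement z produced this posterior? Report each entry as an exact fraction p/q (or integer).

x̄ = F·x = [9, 1, -4]
P̄ = F·P·Fᵀ + Q = [50 4 -4; 4 22 -28; -4 -28 45]
S = H·P̄·Hᵀ + R = [479]
K = P̄·Hᵀ·S⁻¹ = [-142/479; 26/479; -27/479]
x' − x̄ = [-4118/479, 754/479, -783/479] = K·y
y = (KᵀK)⁻¹·Kᵀ·(x' − x̄) = [29]
z = y + H·x̄ = [29] + [-28] = [1]

z = [1]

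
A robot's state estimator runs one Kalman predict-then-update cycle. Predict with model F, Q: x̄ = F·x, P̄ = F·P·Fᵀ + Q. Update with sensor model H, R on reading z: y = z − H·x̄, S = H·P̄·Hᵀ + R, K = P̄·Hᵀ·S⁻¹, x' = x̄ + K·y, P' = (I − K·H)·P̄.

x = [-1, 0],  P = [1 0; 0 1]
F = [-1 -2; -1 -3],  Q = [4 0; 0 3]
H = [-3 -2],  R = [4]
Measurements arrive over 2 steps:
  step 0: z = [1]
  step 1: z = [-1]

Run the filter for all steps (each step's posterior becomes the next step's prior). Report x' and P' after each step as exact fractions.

step 0: x̄ = F·x = [1, 1]
step 0: P̄ = F·P·Fᵀ + Q = [9 7; 7 13]
step 0: y = z − H·x̄ = [6]
step 0: S = H·P̄·Hᵀ + R = [221]
step 0: K = P̄·Hᵀ·S⁻¹ = [-41/221; -47/221]
step 0: x' = x̄ + K·y = [-25/221, -61/221]
step 0: P' = (I − K·H)·P̄ = [308/221 -380/221; -380/221 664/221]
step 1: x̄ = F·x = [147/221, 16/17]
step 1: P̄ = F·P·Fᵀ + Q = [2328/221 184/17; 184/17 359/17]
step 1: y = z − H·x̄ = [636/221]
step 1: S = H·P̄·Hᵀ + R = [69208/221]
step 1: K = P̄·Hᵀ·S⁻¹ = [-1471/8651; -8255/34604]
step 1: x' = x̄ + K·y = [1521/8651, 2203/8651]
step 1: P' = (I − K·H)·P̄ = [12800/8651 -16258/8651; -16258/8651 57029/17302]

step 0: x' = [-25/221, -61/221], P' = [308/221 -380/221; -380/221 664/221]
step 1: x' = [1521/8651, 2203/8651], P' = [12800/8651 -16258/8651; -16258/8651 57029/17302]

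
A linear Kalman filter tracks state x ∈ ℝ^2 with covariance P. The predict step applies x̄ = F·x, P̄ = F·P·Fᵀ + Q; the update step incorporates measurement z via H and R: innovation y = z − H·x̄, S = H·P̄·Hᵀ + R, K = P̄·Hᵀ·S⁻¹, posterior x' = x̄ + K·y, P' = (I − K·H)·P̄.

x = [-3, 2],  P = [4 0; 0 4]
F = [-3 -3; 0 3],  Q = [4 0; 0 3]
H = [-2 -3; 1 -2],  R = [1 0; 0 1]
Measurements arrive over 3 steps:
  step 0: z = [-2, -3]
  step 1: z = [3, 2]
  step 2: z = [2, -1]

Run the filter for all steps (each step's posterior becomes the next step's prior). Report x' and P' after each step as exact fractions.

step 0: x̄ = F·x = [3, 6]
step 0: P̄ = F·P·Fᵀ + Q = [76 -36; -36 39]
step 0: y = z − H·x̄ = [22, 6]
step 0: S = H·P̄·Hᵀ + R = [224 46; 46 377]
step 0: K = P̄·Hᵀ·S⁻¹ = [-5849/20583 8794/20583; -3907/27444 -3911/13722]
step 0: x' = x̄ + K·y = [-14165/20583, 15889/13722]
step 0: P' = (I − K·H)·P̄ = [5440/20583 -559/6861; -559/6861 931/9148]
step 1: x̄ = F·x = [-19337/13722, 15889/4574]
step 1: P̄ = F·P·Fᵀ + Q = [53315/9148 -1671/9148; -1671/9148 35823/9148]
step 1: y = z − H·x̄ = [145493/13722, 142115/13722]
step 1: S = H·P̄·Hᵀ + R = [524763/9148 106637/9148; 106637/9148 212439/9148]
step 1: K = P̄·Hᵀ·S⁻¹ = [-3020239/10943231 4434590/10943231; -1563438/10943231 -2991939/10943231]
step 1: x' = x̄ + K·y = [-4549876/32829693, -9549461/10943231]
step 1: P' = (I − K·H)·P̄ = [2763464/10943231 -835563/10943231; -835563/10943231 1078188/10943231]
step 2: x̄ = F·x = [33198259/10943231, -28648383/10943231]
step 2: P̄ = F·P·Fᵀ + Q = [63307658/10943231 -2183625/10943231; -2183625/10943231 42533385/10943231]
step 2: y = z − H·x̄ = [2337831/10943231, -101438256/10943231]
step 2: S = H·P̄·Hᵀ + R = [620770828/10943231 126401369/10943231; 126401369/10943231 253118929/10943231]
step 2: K = P̄·Hᵀ·S⁻¹ = [-3558801211/12898525221 5225780063/12898525221; -614200430/4299508407 -1175329055/4299508407]
step 2: x' = x̄ + K·y = [-3356879110/4299508407, -164074967/1433169469]
step 2: P' = (I − K·H)·P̄ = [3256420373/12898525221 -328226615/4299508407; -328226615/4299508407 141183740/1433169469]

step 0: x' = [-14165/20583, 15889/13722], P' = [5440/20583 -559/6861; -559/6861 931/9148]
step 1: x' = [-4549876/32829693, -9549461/10943231], P' = [2763464/10943231 -835563/10943231; -835563/10943231 1078188/10943231]
step 2: x' = [-3356879110/4299508407, -164074967/1433169469], P' = [3256420373/12898525221 -328226615/4299508407; -328226615/4299508407 141183740/1433169469]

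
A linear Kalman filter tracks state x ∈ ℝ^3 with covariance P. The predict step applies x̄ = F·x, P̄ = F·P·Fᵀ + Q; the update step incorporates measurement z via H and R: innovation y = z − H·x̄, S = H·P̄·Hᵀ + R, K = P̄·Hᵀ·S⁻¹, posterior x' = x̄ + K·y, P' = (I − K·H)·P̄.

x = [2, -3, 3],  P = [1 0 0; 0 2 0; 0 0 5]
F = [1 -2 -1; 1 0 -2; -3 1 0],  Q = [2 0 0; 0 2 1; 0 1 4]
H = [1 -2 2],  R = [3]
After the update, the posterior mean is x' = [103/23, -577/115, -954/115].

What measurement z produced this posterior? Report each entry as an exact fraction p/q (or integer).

z = [-2]

x̄ = F·x = [5, -4, -9]
P̄ = F·P·Fᵀ + Q = [16 11 -7; 11 23 -2; -7 -2 15]
S = H·P̄·Hᵀ + R = [115]
K = P̄·Hᵀ·S⁻¹ = [-4/23; -39/115; 27/115]
x' − x̄ = [-12/23, -117/115, 81/115] = K·y
y = (KᵀK)⁻¹·Kᵀ·(x' − x̄) = [3]
z = y + H·x̄ = [3] + [-5] = [-2]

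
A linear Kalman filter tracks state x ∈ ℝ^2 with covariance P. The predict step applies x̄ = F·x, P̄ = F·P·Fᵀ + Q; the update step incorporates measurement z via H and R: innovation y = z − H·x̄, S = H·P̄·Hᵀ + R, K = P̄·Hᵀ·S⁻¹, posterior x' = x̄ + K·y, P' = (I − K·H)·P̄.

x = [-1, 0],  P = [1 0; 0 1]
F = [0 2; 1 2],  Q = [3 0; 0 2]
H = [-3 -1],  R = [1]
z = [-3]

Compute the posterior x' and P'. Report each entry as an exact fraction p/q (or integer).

x̄ = F·x = [0, -1]
P̄ = F·P·Fᵀ + Q = [7 4; 4 7]
y = z − H·x̄ = [-4]
S = H·P̄·Hᵀ + R = [95]
K = P̄·Hᵀ·S⁻¹ = [-5/19; -1/5]
x' = x̄ + K·y = [20/19, -1/5]
P' = (I − K·H)·P̄ = [8/19 -1; -1 16/5]

x' = [20/19, -1/5]
P' = [8/19 -1; -1 16/5]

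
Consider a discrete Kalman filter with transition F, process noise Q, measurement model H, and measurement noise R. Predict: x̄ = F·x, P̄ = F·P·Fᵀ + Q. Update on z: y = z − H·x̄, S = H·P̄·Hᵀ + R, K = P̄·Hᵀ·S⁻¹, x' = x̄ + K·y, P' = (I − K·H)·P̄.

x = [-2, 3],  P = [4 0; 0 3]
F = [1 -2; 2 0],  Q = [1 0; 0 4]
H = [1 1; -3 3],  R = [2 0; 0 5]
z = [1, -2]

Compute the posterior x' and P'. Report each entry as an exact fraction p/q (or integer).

x̄ = F·x = [-8, -4]
P̄ = F·P·Fᵀ + Q = [17 8; 8 20]
y = z − H·x̄ = [13, -14]
S = H·P̄·Hᵀ + R = [55 9; 9 194]
K = P̄·Hᵀ·S⁻¹ = [5093/10589 -1710/10589; 5108/10589 1728/10589]
x' = x̄ + K·y = [5437/10589, -144/10589]
P' = (I − K·H)·P̄ = [6518/10589 3668/10589; 3668/10589 6548/10589]

x' = [5437/10589, -144/10589]
P' = [6518/10589 3668/10589; 3668/10589 6548/10589]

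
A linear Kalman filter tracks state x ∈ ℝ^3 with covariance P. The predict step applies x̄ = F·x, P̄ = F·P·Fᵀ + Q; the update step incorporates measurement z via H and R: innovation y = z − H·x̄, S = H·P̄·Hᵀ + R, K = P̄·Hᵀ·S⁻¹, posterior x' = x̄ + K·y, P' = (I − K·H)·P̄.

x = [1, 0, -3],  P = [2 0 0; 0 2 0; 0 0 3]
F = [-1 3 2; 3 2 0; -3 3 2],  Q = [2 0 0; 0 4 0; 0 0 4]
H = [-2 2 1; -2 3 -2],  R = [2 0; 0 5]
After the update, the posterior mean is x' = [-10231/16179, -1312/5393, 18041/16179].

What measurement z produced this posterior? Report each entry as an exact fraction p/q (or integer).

z = [2, -2]

x̄ = F·x = [-7, 3, -9]
P̄ = F·P·Fᵀ + Q = [34 6 36; 6 30 -6; 36 -6 52]
S = H·P̄·Hᵀ + R = [94 230; 230 907]
K = P̄·Hᵀ·S⁻¹ = [4960/16179 -3434/16179; 2899/5393 -200/5393; 7798/16179 -5438/16179]
x' − x̄ = [103022/16179, -17491/5393, 163652/16179] = K·y
y = (KᵀK)⁻¹·Kᵀ·(x' − x̄) = [-9, -43]
z = y + H·x̄ = [-9, -43] + [11, 41] = [2, -2]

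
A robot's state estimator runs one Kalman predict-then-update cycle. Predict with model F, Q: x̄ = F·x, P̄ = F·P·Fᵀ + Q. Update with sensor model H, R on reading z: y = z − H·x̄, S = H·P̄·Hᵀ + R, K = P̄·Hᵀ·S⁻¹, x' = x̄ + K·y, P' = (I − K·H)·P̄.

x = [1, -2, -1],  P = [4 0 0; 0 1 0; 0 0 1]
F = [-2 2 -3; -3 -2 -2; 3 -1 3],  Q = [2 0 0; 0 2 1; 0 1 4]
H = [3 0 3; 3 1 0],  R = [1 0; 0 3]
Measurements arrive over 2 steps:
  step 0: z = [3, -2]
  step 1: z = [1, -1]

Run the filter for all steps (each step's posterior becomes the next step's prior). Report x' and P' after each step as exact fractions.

step 0: x' = [-65623/42775, 108769/42775, 21466/8555], P' = [54429/42775 -130287/42775 -10678/8555; -130287/42775 419286/42775 25419/8555; -10678/8555 25419/8555 2282/1711]
step 1: x' = [25220763/14559134, -46555798/7279567, -9984911/7279567], P' = [137454679/72795670 -31789872/7279567 -68557106/36397835; -31789872/7279567 351631083/29118268 31787286/7279567; -68557106/36397835 31787286/7279567 72339003/36397835]

step 0: x̄ = F·x = [-3, 3, 2]
step 0: P̄ = F·P·Fᵀ + Q = [31 26 -35; 26 46 -39; -35 -39 50]
step 0: y = z − H·x̄ = [6, 4]
step 0: S = H·P̄·Hᵀ + R = [100 -75; -75 484]
step 0: K = P̄·Hᵀ·S⁻¹ = [3117/42775 440/1711; -9576/42775 379/1711; 2196/8555 -441/1711]
step 0: x' = x̄ + K·y = [-65623/42775, 108769/42775, 21466/8555]
step 0: P' = (I − K·H)·P̄ = [54429/42775 -130287/42775 -10678/8555; -130287/42775 419286/42775 25419/8555; -10678/8555 25419/8555 2282/1711]
step 1: x̄ = F·x = [26794/42775, -235329/42775, 16352/42775]
step 1: P̄ = F·P·Fᵀ + Q = [1370336/42775 -1187576/42775 -776187/42775; -1187576/42775 1293391/42775 732517/42775; -776187/42775 732517/42775 651829/42775]
step 1: y = z − H·x̄ = [-86663/42775, 3868/1475]
step 1: S = H·P̄·Hᵀ + R = [4270894/42775 137316/1475; 137316/1475 228596/1475]
step 1: K = P̄·Hᵀ·S⁻¹ = [1021401/72795670 31488439/72795670; -7758/7279567 -9949127/29118268; 11345691/36397835 -15578296/36397835]
step 1: x' = x̄ + K·y = [25220763/14559134, -46555798/7279567, -9984911/7279567]
step 1: P' = (I − K·H)·P̄ = [137454679/72795670 -31789872/7279567 -68557106/36397835; -31789872/7279567 351631083/29118268 31787286/7279567; -68557106/36397835 31787286/7279567 72339003/36397835]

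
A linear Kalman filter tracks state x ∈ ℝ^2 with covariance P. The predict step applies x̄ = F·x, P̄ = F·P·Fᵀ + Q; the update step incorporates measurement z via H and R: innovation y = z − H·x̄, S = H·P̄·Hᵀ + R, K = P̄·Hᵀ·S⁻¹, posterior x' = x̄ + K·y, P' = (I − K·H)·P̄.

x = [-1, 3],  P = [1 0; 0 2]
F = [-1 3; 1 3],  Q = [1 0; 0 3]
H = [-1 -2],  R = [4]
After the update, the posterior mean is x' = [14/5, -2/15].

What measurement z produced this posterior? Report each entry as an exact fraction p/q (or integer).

x̄ = F·x = [10, 8]
P̄ = F·P·Fᵀ + Q = [20 17; 17 22]
S = H·P̄·Hᵀ + R = [180]
K = P̄·Hᵀ·S⁻¹ = [-3/10; -61/180]
x' − x̄ = [-36/5, -122/15] = K·y
y = (KᵀK)⁻¹·Kᵀ·(x' − x̄) = [24]
z = y + H·x̄ = [24] + [-26] = [-2]

z = [-2]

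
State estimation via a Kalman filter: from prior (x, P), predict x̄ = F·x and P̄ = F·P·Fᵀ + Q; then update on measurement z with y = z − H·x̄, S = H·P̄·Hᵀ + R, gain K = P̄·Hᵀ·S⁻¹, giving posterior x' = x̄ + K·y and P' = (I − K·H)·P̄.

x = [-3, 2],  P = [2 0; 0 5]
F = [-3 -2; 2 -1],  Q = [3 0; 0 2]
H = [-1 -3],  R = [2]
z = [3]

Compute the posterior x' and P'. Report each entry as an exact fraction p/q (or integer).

x̄ = F·x = [5, -8]
P̄ = F·P·Fᵀ + Q = [41 -2; -2 15]
y = z − H·x̄ = [-16]
S = H·P̄·Hᵀ + R = [166]
K = P̄·Hᵀ·S⁻¹ = [-35/166; -43/166]
x' = x̄ + K·y = [695/83, -320/83]
P' = (I − K·H)·P̄ = [5581/166 -1837/166; -1837/166 641/166]

x' = [695/83, -320/83]
P' = [5581/166 -1837/166; -1837/166 641/166]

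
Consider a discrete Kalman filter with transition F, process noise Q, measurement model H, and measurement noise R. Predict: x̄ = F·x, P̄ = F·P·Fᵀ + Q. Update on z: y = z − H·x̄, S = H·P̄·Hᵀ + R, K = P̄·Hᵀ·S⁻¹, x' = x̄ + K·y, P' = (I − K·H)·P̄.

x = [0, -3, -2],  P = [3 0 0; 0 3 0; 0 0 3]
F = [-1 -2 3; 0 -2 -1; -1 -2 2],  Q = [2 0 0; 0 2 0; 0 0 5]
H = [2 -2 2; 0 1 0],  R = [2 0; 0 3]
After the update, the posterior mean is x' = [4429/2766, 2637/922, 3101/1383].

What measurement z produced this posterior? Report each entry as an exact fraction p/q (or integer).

x̄ = F·x = [0, 8, 2]
P̄ = F·P·Fᵀ + Q = [44 3 33; 3 17 6; 33 6 32]
S = H·P̄·Hᵀ + R = [566 -16; -16 20]
K = P̄·Hᵀ·S⁻¹ = [376/1383 2033/5532; -2/461 1561/1844; 307/1383 1321/2766]
x' − x̄ = [4429/2766, -4739/922, 335/1383] = K·y
y = (KᵀK)⁻¹·Kᵀ·(x' − x̄) = [14, -6]
z = y + H·x̄ = [14, -6] + [-12, 8] = [2, 2]

z = [2, 2]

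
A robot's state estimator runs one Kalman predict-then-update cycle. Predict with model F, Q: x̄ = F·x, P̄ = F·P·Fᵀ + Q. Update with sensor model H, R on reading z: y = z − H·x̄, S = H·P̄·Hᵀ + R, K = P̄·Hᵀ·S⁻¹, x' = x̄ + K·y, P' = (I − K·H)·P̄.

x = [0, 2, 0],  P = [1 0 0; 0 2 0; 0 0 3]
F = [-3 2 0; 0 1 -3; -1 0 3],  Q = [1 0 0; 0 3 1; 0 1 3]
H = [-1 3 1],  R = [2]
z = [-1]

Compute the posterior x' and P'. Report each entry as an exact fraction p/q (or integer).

x' = [69/17, 12/17, 50/51]
P' = [305/17 90/17 103/51; 90/17 60/17 -226/51; 103/51 -226/51 2243/153]

x̄ = F·x = [4, 2, 0]
P̄ = F·P·Fᵀ + Q = [18 4 3; 4 32 -26; 3 -26 31]
y = z − H·x̄ = [-3]
S = H·P̄·Hᵀ + R = [153]
K = P̄·Hᵀ·S⁻¹ = [-1/51; 22/51; -50/153]
x' = x̄ + K·y = [69/17, 12/17, 50/51]
P' = (I − K·H)·P̄ = [305/17 90/17 103/51; 90/17 60/17 -226/51; 103/51 -226/51 2243/153]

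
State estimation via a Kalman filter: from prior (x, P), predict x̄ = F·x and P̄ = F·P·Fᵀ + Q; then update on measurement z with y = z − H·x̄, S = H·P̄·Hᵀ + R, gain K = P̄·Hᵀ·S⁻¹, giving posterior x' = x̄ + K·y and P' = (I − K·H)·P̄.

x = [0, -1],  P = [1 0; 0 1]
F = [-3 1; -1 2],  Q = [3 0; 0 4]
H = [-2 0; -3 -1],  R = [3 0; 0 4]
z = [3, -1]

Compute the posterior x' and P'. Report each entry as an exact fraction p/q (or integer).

x' = [-23/44, 65/66]
P' = [9/22 -8/11; -8/11 127/33]

x̄ = F·x = [-1, -2]
P̄ = F·P·Fᵀ + Q = [13 5; 5 9]
y = z − H·x̄ = [1, -6]
S = H·P̄·Hᵀ + R = [55 88; 88 160]
K = P̄·Hᵀ·S⁻¹ = [-3/11 -1/8; 16/33 -5/12]
x' = x̄ + K·y = [-23/44, 65/66]
P' = (I − K·H)·P̄ = [9/22 -8/11; -8/11 127/33]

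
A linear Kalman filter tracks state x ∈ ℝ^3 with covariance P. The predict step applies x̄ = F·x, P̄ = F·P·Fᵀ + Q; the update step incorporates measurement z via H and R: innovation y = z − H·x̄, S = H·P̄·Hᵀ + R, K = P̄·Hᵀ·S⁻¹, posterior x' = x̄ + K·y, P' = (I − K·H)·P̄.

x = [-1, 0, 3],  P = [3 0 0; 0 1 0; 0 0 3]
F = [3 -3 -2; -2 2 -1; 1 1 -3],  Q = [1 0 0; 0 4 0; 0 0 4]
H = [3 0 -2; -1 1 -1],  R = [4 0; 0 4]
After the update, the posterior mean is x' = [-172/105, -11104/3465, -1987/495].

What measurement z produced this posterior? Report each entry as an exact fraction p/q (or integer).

z = [3, 2]

x̄ = F·x = [-9, -1, -10]
P̄ = F·P·Fᵀ + Q = [49 -18 24; -18 23 5; 24 5 35]
S = H·P̄·Hᵀ + R = [297 -165; -165 185]
K = P̄·Hᵀ·S⁻¹ = [5/42 -27/70; -295/1386 1/210; -61/198 -17/30]
x' − x̄ = [773/105, -7639/3465, 2963/495] = K·y
y = (KᵀK)⁻¹·Kᵀ·(x' − x̄) = [10, -16]
z = y + H·x̄ = [10, -16] + [-7, 18] = [3, 2]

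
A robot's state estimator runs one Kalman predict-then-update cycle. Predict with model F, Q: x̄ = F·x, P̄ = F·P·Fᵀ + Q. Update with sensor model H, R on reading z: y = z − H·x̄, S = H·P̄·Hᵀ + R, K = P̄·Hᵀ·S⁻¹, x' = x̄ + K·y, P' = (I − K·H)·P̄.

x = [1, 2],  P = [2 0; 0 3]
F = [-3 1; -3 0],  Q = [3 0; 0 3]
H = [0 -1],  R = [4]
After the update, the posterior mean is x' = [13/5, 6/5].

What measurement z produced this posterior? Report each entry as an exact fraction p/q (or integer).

z = [-2]

x̄ = F·x = [-1, -3]
P̄ = F·P·Fᵀ + Q = [24 18; 18 21]
S = H·P̄·Hᵀ + R = [25]
K = P̄·Hᵀ·S⁻¹ = [-18/25; -21/25]
x' − x̄ = [18/5, 21/5] = K·y
y = (KᵀK)⁻¹·Kᵀ·(x' − x̄) = [-5]
z = y + H·x̄ = [-5] + [3] = [-2]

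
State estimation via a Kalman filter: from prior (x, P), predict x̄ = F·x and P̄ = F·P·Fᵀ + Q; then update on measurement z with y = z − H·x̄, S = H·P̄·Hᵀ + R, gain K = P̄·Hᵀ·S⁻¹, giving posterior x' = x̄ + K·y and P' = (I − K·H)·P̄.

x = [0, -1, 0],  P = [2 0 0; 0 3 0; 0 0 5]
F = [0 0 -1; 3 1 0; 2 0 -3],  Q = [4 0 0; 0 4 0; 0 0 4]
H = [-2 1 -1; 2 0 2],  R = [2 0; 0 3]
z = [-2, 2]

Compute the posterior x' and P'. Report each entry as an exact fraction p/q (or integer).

x' = [347/1524, -401/508, 387/508]
P' = [995/508 837/508 -975/508; 837/508 5873/1524 -473/508; -975/508 -473/508 1323/508]

x̄ = F·x = [0, -1, 0]
P̄ = F·P·Fᵀ + Q = [9 0 15; 0 25 12; 15 12 57]
y = z − H·x̄ = [-1, 2]
S = H·P̄·Hᵀ + R = [156 -216; -216 387]
K = P̄·Hᵀ·S⁻¹ = [-89/508 10/381; 1135/1524 182/381; 77/508 58/127]
x' = x̄ + K·y = [347/1524, -401/508, 387/508]
P' = (I − K·H)·P̄ = [995/508 837/508 -975/508; 837/508 5873/1524 -473/508; -975/508 -473/508 1323/508]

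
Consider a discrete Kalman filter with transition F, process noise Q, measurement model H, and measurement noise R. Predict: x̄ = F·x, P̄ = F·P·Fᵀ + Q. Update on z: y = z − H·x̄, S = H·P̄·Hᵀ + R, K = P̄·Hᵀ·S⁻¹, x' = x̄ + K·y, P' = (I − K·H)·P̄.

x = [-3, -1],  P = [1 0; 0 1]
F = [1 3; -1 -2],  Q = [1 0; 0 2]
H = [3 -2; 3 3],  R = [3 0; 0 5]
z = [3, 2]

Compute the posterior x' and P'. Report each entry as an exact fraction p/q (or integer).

x' = [5857/7478, -795/7478]
P' = [1481/7478 -21/7478; -21/7478 2121/7478]

x̄ = F·x = [-6, 5]
P̄ = F·P·Fᵀ + Q = [11 -7; -7 7]
y = z − H·x̄ = [31, 5]
S = H·P̄·Hᵀ + R = [214 36; 36 41]
K = P̄·Hᵀ·S⁻¹ = [1495/7478 438/3739; -1435/7478 630/3739]
x' = x̄ + K·y = [5857/7478, -795/7478]
P' = (I − K·H)·P̄ = [1481/7478 -21/7478; -21/7478 2121/7478]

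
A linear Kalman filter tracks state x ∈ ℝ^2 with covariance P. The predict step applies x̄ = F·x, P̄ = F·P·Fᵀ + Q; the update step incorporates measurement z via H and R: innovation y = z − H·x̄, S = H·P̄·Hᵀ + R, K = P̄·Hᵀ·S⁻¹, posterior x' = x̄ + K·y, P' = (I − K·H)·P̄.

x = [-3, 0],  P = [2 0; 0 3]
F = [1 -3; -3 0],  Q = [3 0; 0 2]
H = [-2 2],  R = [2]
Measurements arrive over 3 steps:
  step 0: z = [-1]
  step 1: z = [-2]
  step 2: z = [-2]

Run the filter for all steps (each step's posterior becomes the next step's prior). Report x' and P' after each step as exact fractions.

step 0: x' = [563/129, 511/129], P' = [1240/129 1202/129; 1202/129 1228/129]
step 1: x' = [-26490/5507, -32587/5507], P' = [192143/5507 193774/5507; 193774/5507 198094/5507]
step 2: x' = [404063/43063, 362246/43063], P' = [29640808/473693 29979479/473693; 29979479/473693 30552243/473693]

step 0: x̄ = F·x = [-3, 9]
step 0: P̄ = F·P·Fᵀ + Q = [32 -6; -6 20]
step 0: y = z − H·x̄ = [-25]
step 0: S = H·P̄·Hᵀ + R = [258]
step 0: K = P̄·Hᵀ·S⁻¹ = [-38/129; 26/129]
step 0: x' = x̄ + K·y = [563/129, 511/129]
step 0: P' = (I − K·H)·P̄ = [1240/129 1202/129; 1202/129 1228/129]
step 1: x̄ = F·x = [-970/129, -563/43]
step 1: P̄ = F·P·Fᵀ + Q = [5467/129 2366/43; 2366/43 3806/43]
step 1: y = z − H·x̄ = [1180/129]
step 1: S = H·P̄·Hᵀ + R = [11014/129]
step 1: K = P̄·Hᵀ·S⁻¹ = [1631/5507; 4320/5507]
step 1: x' = x̄ + K·y = [-26490/5507, -32587/5507]
step 1: P' = (I − K·H)·P̄ = [192143/5507 193774/5507; 193774/5507 198094/5507]
step 2: x̄ = F·x = [71271/5507, 79470/5507]
step 2: P̄ = F·P·Fᵀ + Q = [828866/5507 1167537/5507; 1167537/5507 1740301/5507]
step 2: y = z − H·x̄ = [-27412/5507]
step 2: S = H·P̄·Hᵀ + R = [947386/5507]
step 2: K = P̄·Hᵀ·S⁻¹ = [338671/473693; 572764/473693]
step 2: x' = x̄ + K·y = [404063/43063, 362246/43063]
step 2: P' = (I − K·H)·P̄ = [29640808/473693 29979479/473693; 29979479/473693 30552243/473693]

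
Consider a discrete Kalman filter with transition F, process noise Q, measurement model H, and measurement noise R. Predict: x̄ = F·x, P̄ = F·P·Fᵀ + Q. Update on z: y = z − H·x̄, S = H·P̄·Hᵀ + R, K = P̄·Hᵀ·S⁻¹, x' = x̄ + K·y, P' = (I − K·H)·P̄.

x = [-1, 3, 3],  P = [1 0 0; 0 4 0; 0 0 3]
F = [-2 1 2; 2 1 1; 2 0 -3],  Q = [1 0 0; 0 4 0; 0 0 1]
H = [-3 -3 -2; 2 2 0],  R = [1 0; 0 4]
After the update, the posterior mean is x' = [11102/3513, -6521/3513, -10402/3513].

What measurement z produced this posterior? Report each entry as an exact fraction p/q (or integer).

x̄ = F·x = [11, 4, -11]
P̄ = F·P·Fᵀ + Q = [21 6 -22; 6 15 -5; -22 -5 32]
S = H·P̄·Hᵀ + R = [237 -180; -180 196]
K = P̄·Hᵀ·S⁻¹ = [617/3513 1023/2342; -707/3513 69/2342; -1597/3513 -1623/2342]
x' − x̄ = [-27541/3513, -20573/3513, 28241/3513] = K·y
y = (KᵀK)⁻¹·Kᵀ·(x' − x̄) = [25, -28]
z = y + H·x̄ = [25, -28] + [-23, 30] = [2, 2]

z = [2, 2]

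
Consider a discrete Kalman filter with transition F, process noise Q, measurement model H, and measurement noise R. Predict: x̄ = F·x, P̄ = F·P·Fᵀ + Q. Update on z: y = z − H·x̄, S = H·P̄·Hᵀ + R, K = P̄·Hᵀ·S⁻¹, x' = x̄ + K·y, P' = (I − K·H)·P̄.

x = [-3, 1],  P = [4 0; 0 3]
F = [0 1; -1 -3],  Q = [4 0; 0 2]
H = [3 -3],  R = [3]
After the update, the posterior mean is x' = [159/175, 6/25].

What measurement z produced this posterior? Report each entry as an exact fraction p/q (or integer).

x̄ = F·x = [1, 0]
P̄ = F·P·Fᵀ + Q = [7 -9; -9 33]
S = H·P̄·Hᵀ + R = [525]
K = P̄·Hᵀ·S⁻¹ = [16/175; -6/25]
x' − x̄ = [-16/175, 6/25] = K·y
y = (KᵀK)⁻¹·Kᵀ·(x' − x̄) = [-1]
z = y + H·x̄ = [-1] + [3] = [2]

z = [2]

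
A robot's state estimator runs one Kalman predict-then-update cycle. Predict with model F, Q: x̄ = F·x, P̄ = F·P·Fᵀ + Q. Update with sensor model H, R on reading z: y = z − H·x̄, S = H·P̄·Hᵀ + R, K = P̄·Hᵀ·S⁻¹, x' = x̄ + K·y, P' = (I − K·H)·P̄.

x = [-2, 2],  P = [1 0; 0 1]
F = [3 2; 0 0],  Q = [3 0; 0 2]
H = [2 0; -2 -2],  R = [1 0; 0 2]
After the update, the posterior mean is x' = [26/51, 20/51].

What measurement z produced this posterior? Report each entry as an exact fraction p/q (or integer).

z = [1, -2]

x̄ = F·x = [-2, 0]
P̄ = F·P·Fᵀ + Q = [16 0; 0 2]
S = H·P̄·Hᵀ + R = [65 -64; -64 74]
K = P̄·Hᵀ·S⁻¹ = [160/357 -16/357; -128/357 -130/357]
x' − x̄ = [128/51, 20/51] = K·y
y = (KᵀK)⁻¹·Kᵀ·(x' − x̄) = [5, -6]
z = y + H·x̄ = [5, -6] + [-4, 4] = [1, -2]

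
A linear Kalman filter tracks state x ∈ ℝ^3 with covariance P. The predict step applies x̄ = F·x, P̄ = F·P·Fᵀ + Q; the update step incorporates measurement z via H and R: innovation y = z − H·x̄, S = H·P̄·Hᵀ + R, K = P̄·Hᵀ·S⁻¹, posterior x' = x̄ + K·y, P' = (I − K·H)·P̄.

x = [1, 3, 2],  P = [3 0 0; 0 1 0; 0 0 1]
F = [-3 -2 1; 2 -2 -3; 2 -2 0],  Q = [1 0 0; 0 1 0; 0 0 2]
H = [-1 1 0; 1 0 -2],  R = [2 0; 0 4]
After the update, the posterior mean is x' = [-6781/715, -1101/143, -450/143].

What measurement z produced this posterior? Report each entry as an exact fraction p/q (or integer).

z = [2, -3]

x̄ = F·x = [-7, -10, -4]
P̄ = F·P·Fᵀ + Q = [33 -17 -14; -17 26 16; -14 16 18]
S = H·P̄·Hᵀ + R = [95 -110; -110 165]
K = P̄·Hᵀ·S⁻¹ = [-28/65 59/715; 31/65 3/143; -2/13 -58/143]
x' − x̄ = [-1776/715, 329/143, 122/143] = K·y
y = (KᵀK)⁻¹·Kᵀ·(x' − x̄) = [5, -4]
z = y + H·x̄ = [5, -4] + [-3, 1] = [2, -3]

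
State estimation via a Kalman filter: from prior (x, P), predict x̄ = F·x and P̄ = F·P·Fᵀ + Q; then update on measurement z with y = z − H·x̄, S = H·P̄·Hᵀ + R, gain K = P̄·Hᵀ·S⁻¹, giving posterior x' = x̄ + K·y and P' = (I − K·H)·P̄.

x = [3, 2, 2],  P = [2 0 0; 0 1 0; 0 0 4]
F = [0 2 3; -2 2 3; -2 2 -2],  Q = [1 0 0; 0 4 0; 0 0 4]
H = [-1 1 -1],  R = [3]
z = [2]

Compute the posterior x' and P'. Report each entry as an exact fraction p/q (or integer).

x̄ = F·x = [10, 4, -6]
P̄ = F·P·Fᵀ + Q = [41 40 -20; 40 52 -12; -20 -12 32]
y = z − H·x̄ = [2]
S = H·P̄·Hᵀ + R = [32]
K = P̄·Hᵀ·S⁻¹ = [19/32; 3/4; -3/4]
x' = x̄ + K·y = [179/16, 11/2, -15/2]
P' = (I − K·H)·P̄ = [951/32 103/4 -23/4; 103/4 34 6; -23/4 6 14]

x' = [179/16, 11/2, -15/2]
P' = [951/32 103/4 -23/4; 103/4 34 6; -23/4 6 14]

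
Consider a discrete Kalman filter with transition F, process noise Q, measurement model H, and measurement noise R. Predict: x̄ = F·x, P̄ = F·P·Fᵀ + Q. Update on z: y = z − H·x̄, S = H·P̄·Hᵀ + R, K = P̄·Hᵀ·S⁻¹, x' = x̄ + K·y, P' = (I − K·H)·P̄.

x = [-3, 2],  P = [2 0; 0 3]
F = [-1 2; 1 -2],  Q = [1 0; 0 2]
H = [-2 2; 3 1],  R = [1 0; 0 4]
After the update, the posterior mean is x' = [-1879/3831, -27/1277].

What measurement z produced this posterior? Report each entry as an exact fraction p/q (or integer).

z = [1, -2]

x̄ = F·x = [7, -7]
P̄ = F·P·Fᵀ + Q = [15 -14; -14 16]
S = H·P̄·Hᵀ + R = [237 -114; -114 71]
K = P̄·Hᵀ·S⁻¹ = [-584/3831 245/1277; 432/1277 226/1277]
x' − x̄ = [-28696/3831, 8912/1277] = K·y
y = (KᵀK)⁻¹·Kᵀ·(x' − x̄) = [29, -16]
z = y + H·x̄ = [29, -16] + [-28, 14] = [1, -2]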